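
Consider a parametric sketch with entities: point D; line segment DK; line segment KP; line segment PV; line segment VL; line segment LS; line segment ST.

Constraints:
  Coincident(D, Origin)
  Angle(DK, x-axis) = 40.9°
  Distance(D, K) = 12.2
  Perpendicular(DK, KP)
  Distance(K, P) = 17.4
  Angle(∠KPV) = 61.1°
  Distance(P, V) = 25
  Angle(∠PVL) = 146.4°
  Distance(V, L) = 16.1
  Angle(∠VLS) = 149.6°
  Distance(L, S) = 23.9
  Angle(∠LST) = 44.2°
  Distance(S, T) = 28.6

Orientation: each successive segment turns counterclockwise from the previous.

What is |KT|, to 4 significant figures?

14.63

D is at the origin; DK runs at 40.9° with length 12.2, so K = (9.221, 7.988). The perpendicularity gives KP at right angles to DK, so KP runs at 130.9°; with |KP| = 17.4, P = (-2.171, 21.14). ∠KPV = 61.1° gives PV at -110.2° from the x-axis; with |PV| = 25.0, V = (-10.80, -2.323). ∠PVL = 146.4° gives VL at -76.60° from the x-axis; with |VL| = 16.1, L = (-7.072, -17.98). ∠VLS = 149.6° gives LS at -46.20° from the x-axis; with |LS| = 23.9, S = (9.470, -35.23). ∠LST = 44.2° gives ST at 89.60° from the x-axis; with |ST| = 28.6, T = (9.669, -6.635). Then |KT| = |T − K| = 14.63.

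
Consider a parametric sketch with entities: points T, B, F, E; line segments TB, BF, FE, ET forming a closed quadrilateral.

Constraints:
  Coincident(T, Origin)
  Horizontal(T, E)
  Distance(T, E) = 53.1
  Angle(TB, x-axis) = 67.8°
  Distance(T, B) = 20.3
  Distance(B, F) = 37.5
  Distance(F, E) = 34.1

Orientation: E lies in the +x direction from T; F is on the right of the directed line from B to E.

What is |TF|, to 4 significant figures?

27.55

T is at the origin; TE is horizontal with |TE| = 53.1 and E in +x, so E = (53.1, 0). TB runs at 67.8° with |TB| = 20.3, so B = (7.670, 18.80). F is determined by |BF| = 37.5 and |FE| = 34.1 together: it lies at the intersection of circle(B, 37.5) and circle(E, 34.1). With |BE| = 49.16, the foot of the radical line on BE is 27.06 from B and the perpendicular offset is √(37.5² − 27.06²) = 25.96. Taking the right-of-BE solution: F = (22.75, -15.54).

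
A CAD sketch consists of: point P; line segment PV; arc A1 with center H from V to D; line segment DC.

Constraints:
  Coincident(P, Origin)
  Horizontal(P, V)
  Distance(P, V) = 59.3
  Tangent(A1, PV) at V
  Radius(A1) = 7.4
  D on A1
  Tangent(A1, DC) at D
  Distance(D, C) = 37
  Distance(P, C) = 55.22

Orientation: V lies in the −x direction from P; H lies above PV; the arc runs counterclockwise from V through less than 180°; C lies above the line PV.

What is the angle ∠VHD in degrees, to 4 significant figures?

68.64°

P is at the origin; P and V share the same y with |PV| = 59.3 and V on the −x side, so V = (-59.30, 0.000). Tangency of A1 to PV means the radius HV is perpendicular to PV, so H = V + (0, 7.4) = (-59.30, 7.400). Since HD ⟂ DC (tangency), |HC| = √(7.4² + 37.0²) = 37.73 regardless of where D sits on A1. So C lies on both circle(P, 55.22) and circle(H, 37.73); the above-PV intersection is C = (-38.93, 39.16). D is the foot of the tangent from C: D = (-52.41, 4.704).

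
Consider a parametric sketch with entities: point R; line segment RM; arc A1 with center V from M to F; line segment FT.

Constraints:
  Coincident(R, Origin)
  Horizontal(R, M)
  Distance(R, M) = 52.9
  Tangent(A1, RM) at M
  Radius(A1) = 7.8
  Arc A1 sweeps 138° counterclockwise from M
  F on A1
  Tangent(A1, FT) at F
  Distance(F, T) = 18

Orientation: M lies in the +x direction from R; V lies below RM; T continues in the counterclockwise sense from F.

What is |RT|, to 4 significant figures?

66.22

R is at the origin; RM is horizontal with |RM| = 52.9 and M on the +x side, so M = (52.90, 0.000). Since A1 is tangent to RM there, VM ⟂ RM, so V = M + (0, -7.8) = (52.90, -7.800). On A1, M sits at bearing 90° from V; a 138° counterclockwise sweep puts F at bearing 228°, so F = V + 7.8·(cos 228°, sin 228°) = (47.68, -13.60). The tangent condition forces VF to be normal to FT, so FT runs along (−sin 228°, cos 228°); with |FT| = 18.0, T = (61.06, -25.64). Then |RT| = |T − R| = 66.22.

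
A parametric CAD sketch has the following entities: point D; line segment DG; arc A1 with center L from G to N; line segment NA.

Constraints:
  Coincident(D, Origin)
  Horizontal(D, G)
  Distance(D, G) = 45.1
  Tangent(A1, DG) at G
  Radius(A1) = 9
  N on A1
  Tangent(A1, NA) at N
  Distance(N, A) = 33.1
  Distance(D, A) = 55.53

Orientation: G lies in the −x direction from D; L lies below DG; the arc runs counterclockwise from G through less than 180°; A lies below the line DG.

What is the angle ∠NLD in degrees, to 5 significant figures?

161.01°

Checks: ∠(LG, GD) = 90.00° ✓; |LG| = 9.000 ✓; |LN| = 9.000 ✓; ∠(LN, NA) = 90.00° ✓; |NA| = 33.10 ✓; |DA| = 55.53 ✓.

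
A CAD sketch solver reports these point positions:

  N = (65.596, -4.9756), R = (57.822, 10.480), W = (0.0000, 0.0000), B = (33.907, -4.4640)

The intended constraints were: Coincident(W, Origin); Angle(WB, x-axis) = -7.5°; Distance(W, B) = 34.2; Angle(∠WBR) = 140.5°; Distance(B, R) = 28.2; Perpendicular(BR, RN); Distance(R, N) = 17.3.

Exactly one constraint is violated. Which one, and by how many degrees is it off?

Perpendicular(BR, RN) — off by 5.30°.

W = (0.00, 0.00) ✓; WB at -7.500° ✓; |WB| = 34.20 ✓; ∠WBR = 140.5° ✓; |BR| = 28.20 ✓; ∠(BR, RN) = 95.30° ✗; |RN| = 17.30 ✓.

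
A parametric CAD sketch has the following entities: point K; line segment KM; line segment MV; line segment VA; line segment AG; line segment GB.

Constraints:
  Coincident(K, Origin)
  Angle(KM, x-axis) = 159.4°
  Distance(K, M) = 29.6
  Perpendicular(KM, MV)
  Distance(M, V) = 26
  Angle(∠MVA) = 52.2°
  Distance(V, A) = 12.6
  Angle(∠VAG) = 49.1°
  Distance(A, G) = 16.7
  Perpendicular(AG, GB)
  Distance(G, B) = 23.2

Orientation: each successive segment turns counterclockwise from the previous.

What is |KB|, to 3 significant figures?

55.4

∠VAG = 49.1° gives AG at 148° from the x-axis; with |AG| = 16.7, G = (-39.0, -1.37). AG ⟂ GB, so GB runs at -122°; with |GB| = 23.2, B = (-51.3, -21.1). Then |KB| = |B − K| = 55.4.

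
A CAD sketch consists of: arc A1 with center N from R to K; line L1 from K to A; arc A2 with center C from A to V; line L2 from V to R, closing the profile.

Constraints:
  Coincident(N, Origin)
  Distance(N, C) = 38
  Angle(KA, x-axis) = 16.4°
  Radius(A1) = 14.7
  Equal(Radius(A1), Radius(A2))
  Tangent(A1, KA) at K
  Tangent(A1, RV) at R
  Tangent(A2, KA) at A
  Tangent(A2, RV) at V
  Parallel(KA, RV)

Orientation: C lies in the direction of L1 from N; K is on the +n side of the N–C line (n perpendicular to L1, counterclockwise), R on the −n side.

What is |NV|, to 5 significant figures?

40.744

Tangency of A1 to both parallel lines with radius 14.7 puts K and R at N ± 14.7·n: K = (-4.1504, 14.102), R = (4.1504, -14.102). Equal radii place A and V the same way about C: A = C + 14.7·n = (32.304, 24.831), V = C − 14.7·n = (40.604, -3.3729). Then |NV| = |V − N| = 40.744.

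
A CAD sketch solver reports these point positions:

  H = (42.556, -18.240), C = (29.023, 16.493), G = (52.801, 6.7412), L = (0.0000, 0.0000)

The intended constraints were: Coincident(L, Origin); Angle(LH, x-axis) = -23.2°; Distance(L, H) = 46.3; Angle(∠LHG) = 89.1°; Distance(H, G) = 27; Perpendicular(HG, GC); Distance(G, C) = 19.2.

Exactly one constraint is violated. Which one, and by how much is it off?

Distance(G, C) = 19.2 — off by 6.50.

L = (0.00, 0.00) ✓; LH at -23.20° ✓; |LH| = 46.30 ✓; ∠LHG = 89.10° ✓; |HG| = 27.00 ✓; ∠(HG, GC) = 90.00° ✓; |GC| = 25.70 ✗.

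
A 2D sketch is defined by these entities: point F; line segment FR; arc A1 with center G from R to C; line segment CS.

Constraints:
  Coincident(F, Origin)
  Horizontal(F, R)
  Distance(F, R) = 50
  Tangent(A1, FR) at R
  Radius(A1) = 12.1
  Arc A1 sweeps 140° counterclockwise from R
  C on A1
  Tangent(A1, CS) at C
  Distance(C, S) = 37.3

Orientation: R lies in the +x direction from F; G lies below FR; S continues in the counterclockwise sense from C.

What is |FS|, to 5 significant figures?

84.073

On A1, R sits at bearing 90° from G; a 140° counterclockwise sweep puts C at bearing 230°, so C = G + 12.1·(cos 230°, sin 230°) = (42.222, -21.369). Since A1 is tangent to CS there, GC ⟂ CS, so CS runs along (−sin 230°, cos 230°); with |CS| = 37.3, S = (70.796, -45.345). Then |FS| = |S − F| = 84.073.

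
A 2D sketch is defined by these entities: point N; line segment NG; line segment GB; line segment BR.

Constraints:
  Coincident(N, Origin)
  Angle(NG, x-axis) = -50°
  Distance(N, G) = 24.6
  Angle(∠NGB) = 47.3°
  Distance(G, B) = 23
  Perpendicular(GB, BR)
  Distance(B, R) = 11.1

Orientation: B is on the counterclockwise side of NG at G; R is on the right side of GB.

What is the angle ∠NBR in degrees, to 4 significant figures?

160.7°

∠NGB = 47.3°, so GB runs at -50.0° + (180° − 47.3°) = 82.70° from the x-axis; with |GB| = 23.0, B = G + 23.0·(cos 82.70°, sin 82.70°) = (18.74, 3.969). GB is perpendicular to BR; with |BR| = 11.1 on the right of GB, R = B + 11.1·(0.9919, -0.1271) = (29.75, 2.558). Then cos ∠NBR = BN·BR / (|BN||BR|), giving 160.7°.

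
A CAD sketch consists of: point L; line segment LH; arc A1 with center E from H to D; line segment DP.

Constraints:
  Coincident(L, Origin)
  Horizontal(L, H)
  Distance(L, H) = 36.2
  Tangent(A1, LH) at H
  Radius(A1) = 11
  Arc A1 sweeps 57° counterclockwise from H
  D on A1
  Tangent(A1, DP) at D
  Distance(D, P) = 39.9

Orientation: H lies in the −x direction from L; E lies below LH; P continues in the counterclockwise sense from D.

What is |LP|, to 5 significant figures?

77.396

On A1, H sits at bearing 90° from E; a 57° counterclockwise sweep puts D at bearing 147°, so D = E + 11.0·(cos 147°, sin 147°) = (-45.425, -5.0090). Since A1 is tangent to DP there, ED ⟂ DP, so DP runs along (−sin 147°, cos 147°); with |DP| = 39.9, P = (-67.156, -38.472). Then |LP| = |P − L| = 77.396.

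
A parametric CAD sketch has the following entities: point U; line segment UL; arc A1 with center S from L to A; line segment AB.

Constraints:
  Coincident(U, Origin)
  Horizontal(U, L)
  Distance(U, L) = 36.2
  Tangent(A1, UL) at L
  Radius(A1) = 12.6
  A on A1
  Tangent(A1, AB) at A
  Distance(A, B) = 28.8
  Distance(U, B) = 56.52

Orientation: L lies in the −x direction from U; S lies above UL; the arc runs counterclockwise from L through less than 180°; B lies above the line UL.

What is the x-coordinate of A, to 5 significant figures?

-24.538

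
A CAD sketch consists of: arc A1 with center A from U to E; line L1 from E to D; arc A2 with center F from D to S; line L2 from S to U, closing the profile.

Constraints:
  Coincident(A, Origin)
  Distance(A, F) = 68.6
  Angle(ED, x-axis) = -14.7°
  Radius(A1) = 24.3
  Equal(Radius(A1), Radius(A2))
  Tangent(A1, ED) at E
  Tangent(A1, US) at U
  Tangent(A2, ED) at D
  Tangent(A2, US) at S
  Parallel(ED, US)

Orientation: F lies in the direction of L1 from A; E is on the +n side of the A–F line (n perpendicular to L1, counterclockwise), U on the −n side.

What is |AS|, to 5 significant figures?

72.777

The slot axis is L1's direction at -14.7°, so u = (cos -14.7°, sin -14.7°) = (0.96727, -0.25376) and n = (−sin -14.7°, cos -14.7°) = (0.25376, 0.96727). A is at the origin and F lies 68.6 along u from A, so F = 68.6·u = (66.355, -17.408). Tangency of A1 to both parallel lines with radius 24.3 puts E and U at A ± 24.3·n: E = (6.1663, 23.505), U = (-6.1663, -23.505). Equal radii place D and S the same way about F: D = F + 24.3·n = (72.521, 6.0968), S = F − 24.3·n = (60.188, -40.912). Then |AS| = |S − A| = 72.777.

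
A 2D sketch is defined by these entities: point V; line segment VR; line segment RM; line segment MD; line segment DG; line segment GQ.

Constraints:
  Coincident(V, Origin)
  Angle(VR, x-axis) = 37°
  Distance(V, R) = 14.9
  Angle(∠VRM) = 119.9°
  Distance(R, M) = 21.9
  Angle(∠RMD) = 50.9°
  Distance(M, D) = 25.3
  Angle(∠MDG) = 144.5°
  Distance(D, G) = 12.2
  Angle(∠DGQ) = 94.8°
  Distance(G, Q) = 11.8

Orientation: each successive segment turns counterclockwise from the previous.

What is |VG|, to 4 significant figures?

10.09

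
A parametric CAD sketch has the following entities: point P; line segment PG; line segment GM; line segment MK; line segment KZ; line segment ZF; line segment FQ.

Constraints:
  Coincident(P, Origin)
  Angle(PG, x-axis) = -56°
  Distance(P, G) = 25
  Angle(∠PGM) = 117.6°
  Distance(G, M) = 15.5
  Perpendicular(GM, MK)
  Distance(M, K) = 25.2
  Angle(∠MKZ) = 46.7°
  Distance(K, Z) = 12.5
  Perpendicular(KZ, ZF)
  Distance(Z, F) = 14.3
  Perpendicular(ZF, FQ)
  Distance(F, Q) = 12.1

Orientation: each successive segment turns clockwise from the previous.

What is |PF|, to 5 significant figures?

32.037

∠MKZ = 46.7° gives KZ at 18.300° from the x-axis; with |KZ| = 12.5, Z = (-3.6917, -18.450). KZ is perpendicular to ZF, so ZF runs at -71.700°; with |ZF| = 14.3, F = (0.79841, -32.027). Then |PF| = |F − P| = 32.037.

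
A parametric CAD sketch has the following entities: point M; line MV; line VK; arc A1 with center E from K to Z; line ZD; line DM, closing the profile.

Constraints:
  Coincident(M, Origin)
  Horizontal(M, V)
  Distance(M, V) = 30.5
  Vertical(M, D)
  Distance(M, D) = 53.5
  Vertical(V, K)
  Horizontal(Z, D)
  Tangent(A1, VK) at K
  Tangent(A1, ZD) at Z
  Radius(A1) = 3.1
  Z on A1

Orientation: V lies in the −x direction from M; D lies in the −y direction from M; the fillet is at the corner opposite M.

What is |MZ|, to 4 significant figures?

60.11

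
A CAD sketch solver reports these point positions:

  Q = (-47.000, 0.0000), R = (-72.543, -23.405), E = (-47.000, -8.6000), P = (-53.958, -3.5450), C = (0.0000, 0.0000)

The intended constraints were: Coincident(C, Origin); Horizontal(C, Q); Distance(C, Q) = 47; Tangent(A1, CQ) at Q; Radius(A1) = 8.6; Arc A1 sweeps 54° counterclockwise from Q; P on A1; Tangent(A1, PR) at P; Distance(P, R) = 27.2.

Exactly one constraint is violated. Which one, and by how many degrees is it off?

Tangent(A1, PR) at P — off by 7.10°.

C = (0.00, 0.00) ✓; C.y = 0.00, Q.y = 0.00 ✓; |CQ| = 47.00 ✓; ∠(EQ, QC) = 90.00° ✓; |EQ| = 8.600 ✓; bearing(E→P) − bearing(E→Q) = 54.00° ✓; |EP| = 8.600 ✓; ∠(EP, PR) = 97.10° ✗; |PR| = 27.20 ✓.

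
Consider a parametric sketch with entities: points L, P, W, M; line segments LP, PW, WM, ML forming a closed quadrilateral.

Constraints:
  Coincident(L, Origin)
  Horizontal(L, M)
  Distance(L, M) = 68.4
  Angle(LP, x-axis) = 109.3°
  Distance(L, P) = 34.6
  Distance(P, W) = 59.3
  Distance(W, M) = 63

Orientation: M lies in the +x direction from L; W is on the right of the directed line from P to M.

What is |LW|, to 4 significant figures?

24.73

Checks: |PW| = 59.30 ✓; |WM| = 63.00 ✓.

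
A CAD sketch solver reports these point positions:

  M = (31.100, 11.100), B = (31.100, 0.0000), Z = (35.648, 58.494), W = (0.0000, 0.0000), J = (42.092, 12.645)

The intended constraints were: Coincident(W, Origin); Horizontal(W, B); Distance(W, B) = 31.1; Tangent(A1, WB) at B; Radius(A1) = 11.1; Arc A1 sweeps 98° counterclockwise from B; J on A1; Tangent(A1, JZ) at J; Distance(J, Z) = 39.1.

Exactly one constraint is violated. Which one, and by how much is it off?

Distance(J, Z) = 39.1 — off by 7.20.

W = (0.00, 0.00) ✓; W.y = 0.00, B.y = 0.00 ✓; |WB| = 31.10 ✓; ∠(MB, BW) = 90.00° ✓; |MB| = 11.10 ✓; bearing(M→J) − bearing(M→B) = 98.00° ✓; |MJ| = 11.10 ✓; ∠(MJ, JZ) = 90.00° ✓; |JZ| = 46.30 ✗.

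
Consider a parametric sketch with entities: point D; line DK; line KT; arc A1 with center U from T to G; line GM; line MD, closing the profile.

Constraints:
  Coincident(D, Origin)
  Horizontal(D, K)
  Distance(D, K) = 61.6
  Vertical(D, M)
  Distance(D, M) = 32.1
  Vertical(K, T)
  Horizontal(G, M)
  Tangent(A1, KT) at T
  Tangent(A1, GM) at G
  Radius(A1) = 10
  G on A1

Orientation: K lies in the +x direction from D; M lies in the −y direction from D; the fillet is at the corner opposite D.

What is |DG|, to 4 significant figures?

60.77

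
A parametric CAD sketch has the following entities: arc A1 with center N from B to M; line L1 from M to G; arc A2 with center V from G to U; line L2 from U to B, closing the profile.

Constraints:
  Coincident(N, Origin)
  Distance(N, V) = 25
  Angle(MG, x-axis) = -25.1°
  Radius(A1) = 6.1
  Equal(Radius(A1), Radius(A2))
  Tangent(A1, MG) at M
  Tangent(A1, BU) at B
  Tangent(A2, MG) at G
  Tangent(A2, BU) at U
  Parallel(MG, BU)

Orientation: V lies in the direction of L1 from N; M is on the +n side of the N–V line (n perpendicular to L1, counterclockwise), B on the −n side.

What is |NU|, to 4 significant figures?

25.73

The slot axis is L1's direction at -25.1°, so u = (cos -25.1°, sin -25.1°) = (0.9056, -0.4242) and n = (−sin -25.1°, cos -25.1°) = (0.4242, 0.9056). N is at the origin and V lies 25.0 along u from N, so V = 25.0·u = (22.64, -10.60). Tangency of A1 to both parallel lines with radius 6.1 puts M and B at N ± 6.1·n: M = (2.588, 5.524), B = (-2.588, -5.524). Equal radii place G and U the same way about V: G = V + 6.1·n = (25.23, -5.081), U = V − 6.1·n = (20.05, -16.13). Then |NU| = |U − N| = 25.73.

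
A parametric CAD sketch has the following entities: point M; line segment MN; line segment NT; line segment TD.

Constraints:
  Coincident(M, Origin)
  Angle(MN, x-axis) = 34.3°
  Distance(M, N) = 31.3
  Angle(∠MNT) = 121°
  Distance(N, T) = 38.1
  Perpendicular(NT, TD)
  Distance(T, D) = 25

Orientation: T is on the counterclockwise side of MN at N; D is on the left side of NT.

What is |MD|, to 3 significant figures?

54.3

∠MNT = 121.0°, so NT runs at 34.3° + (180° − 121.0°) = 93.3° from the x-axis; with |NT| = 38.1, T = N + 38.1·(cos 93.3°, sin 93.3°) = (23.7, 55.7). The perpendicularity gives TD at right angles to NT; with |TD| = 25.0 on the left of NT, D = T + 25.0·(-0.998, -0.0576) = (-1.29, 54.2). Then |MD| = |D − M| = 54.3.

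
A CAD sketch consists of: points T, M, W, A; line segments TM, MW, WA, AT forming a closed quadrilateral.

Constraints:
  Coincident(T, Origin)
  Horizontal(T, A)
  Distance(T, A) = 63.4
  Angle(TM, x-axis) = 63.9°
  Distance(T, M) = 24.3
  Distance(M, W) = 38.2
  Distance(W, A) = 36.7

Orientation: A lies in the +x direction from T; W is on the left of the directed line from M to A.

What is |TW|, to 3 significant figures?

57.6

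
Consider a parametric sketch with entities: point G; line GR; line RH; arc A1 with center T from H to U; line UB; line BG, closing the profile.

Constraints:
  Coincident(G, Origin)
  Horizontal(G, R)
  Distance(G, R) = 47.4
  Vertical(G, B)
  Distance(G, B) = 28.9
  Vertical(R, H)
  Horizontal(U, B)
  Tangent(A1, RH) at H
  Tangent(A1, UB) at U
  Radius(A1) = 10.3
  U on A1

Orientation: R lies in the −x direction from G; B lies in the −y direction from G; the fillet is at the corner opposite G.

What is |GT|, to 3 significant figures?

41.5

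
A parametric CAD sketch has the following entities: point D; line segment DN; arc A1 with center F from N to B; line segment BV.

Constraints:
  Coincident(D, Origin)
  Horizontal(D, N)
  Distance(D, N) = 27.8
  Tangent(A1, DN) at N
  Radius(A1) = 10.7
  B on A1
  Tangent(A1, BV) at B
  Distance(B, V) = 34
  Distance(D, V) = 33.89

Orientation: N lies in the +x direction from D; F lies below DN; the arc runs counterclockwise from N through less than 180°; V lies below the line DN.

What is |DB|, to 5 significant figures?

19.387

D is at the origin; D and N share the same y with |DN| = 27.8 and N on the +x side, so N = (27.800, 0.0000). The tangent condition forces FN to be normal to DN, so F = N + (0, -10.7) = (27.800, -10.700). Since FB ⟂ BV (tangency), |FV| = √(10.7² + 34.0²) = 35.644 regardless of where B sits on A1. So V lies on both circle(D, 33.89) and circle(F, 35.644); the below-DN intersection is V = (0.72467, -33.882). B is the foot of the tangent from V: B = (18.722, -5.0361).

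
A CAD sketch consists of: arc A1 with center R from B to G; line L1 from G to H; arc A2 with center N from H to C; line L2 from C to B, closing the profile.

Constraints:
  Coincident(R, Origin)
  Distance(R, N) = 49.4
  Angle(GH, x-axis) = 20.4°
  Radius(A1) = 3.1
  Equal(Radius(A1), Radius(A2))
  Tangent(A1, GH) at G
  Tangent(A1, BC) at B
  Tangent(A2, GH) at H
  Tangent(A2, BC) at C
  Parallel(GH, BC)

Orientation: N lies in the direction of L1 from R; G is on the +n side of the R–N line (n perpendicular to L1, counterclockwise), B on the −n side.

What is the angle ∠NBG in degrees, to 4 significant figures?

86.41°

The slot axis is L1's direction at 20.4°, so u = (cos 20.4°, sin 20.4°) = (0.9373, 0.3486) and n = (−sin 20.4°, cos 20.4°) = (-0.3486, 0.9373). R is at the origin and N lies 49.4 along u from R, so N = 49.4·u = (46.30, 17.22). Tangency of A1 to both parallel lines with radius 3.1 puts G and B at R ± 3.1·n: G = (-1.081, 2.906), B = (1.081, -2.906). Then cos ∠NBG = BN·BG / (|BN||BG|), giving 86.41°.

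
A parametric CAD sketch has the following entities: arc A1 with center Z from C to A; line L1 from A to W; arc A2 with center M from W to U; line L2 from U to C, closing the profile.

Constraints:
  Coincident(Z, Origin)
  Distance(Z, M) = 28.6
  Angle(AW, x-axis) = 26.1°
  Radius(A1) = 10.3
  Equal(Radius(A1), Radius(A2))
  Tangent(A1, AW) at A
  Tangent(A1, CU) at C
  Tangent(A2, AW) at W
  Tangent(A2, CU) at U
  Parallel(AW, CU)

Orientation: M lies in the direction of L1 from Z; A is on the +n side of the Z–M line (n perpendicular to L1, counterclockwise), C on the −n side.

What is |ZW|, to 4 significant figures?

30.40

Tangency of A1 to both parallel lines with radius 10.3 puts A and C at Z ± 10.3·n: A = (-4.531, 9.250), C = (4.531, -9.250). Equal radii place W and U the same way about M: W = M + 10.3·n = (21.15, 21.83), U = M − 10.3·n = (30.21, 3.333). Then |ZW| = |W − Z| = 30.40.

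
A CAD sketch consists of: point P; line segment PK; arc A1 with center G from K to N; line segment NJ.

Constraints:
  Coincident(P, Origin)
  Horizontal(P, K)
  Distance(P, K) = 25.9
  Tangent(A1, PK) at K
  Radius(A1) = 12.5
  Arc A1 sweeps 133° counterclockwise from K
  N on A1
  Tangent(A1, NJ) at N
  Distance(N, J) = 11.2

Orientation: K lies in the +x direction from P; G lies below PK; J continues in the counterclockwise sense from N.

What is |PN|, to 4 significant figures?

26.89

P is at the origin; P and K share the same y with |PK| = 25.9 and K on the +x side, so K = (25.90, 0.000). The tangent condition forces GK to be normal to PK, so G = K + (0, -12.5) = (25.90, -12.50). On A1, K sits at bearing 90° from G; a 133° counterclockwise sweep puts N at bearing 223°, so N = G + 12.5·(cos 223°, sin 223°) = (16.76, -21.02). Then |PN| = |N − P| = 26.89.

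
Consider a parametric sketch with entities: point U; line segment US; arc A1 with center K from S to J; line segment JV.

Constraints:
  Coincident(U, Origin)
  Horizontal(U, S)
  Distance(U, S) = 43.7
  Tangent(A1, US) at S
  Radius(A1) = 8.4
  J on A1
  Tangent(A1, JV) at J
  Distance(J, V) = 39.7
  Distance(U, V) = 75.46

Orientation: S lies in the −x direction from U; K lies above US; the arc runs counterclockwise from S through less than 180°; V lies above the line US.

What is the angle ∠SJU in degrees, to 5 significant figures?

97.139°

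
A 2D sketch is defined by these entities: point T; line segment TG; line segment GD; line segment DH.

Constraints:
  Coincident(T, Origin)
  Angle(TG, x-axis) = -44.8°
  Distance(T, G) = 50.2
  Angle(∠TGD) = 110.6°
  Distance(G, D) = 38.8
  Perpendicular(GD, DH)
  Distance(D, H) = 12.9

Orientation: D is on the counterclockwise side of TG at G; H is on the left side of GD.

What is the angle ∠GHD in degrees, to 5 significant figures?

71.609°

∠TGD = 110.6°, so GD runs at -44.8° + (180° − 110.6°) = 24.600° from the x-axis; with |GD| = 38.8, D = G + 38.8·(cos 24.600°, sin 24.600°) = (70.899, -19.221). The perpendicularity gives DH at right angles to GD; with |DH| = 12.9 on the left of GD, H = D + 12.9·(-0.41628, 0.90924) = (65.529, -7.4918). Then cos ∠GHD = HG·HD / (|HG||HD|), giving 71.609°.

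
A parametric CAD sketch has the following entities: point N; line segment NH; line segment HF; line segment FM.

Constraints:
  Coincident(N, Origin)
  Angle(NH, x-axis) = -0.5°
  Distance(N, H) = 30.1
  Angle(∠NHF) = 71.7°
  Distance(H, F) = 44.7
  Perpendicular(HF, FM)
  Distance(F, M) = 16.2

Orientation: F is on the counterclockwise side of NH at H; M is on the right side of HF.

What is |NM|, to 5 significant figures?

56.987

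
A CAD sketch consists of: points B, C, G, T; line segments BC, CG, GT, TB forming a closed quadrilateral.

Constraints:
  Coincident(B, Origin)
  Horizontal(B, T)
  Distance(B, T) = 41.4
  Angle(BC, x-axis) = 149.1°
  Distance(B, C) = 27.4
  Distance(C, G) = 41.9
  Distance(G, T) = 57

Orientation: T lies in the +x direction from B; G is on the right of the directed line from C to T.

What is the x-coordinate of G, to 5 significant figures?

-9.6015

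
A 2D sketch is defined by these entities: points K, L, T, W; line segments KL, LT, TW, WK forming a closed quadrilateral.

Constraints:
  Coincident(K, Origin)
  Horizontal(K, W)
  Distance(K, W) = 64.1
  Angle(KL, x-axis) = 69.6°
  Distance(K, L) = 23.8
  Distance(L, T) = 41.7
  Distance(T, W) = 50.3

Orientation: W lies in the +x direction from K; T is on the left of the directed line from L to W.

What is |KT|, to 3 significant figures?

62.6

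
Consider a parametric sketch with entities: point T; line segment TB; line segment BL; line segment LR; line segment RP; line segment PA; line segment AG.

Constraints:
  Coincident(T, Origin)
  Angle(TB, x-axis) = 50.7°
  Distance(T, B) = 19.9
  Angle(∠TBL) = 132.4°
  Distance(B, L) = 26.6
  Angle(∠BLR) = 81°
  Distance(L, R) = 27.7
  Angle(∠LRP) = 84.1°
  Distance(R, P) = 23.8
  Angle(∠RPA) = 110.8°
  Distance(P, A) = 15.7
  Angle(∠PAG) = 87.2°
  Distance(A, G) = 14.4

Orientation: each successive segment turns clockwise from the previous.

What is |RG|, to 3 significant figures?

24.7

T is at the origin; TB runs at 50.7° with length 19.9, so B = (12.6, 15.4). ∠TBL = 132.4° gives BL at 3.10° from the x-axis; with |BL| = 26.6, L = (39.2, 16.8). ∠BLR = 81.0° gives LR at -95.9° from the x-axis; with |LR| = 27.7, R = (36.3, -10.7). ∠LRP = 84.1° gives RP at 168° from the x-axis; with |RP| = 23.8, P = (13.0, -5.85). ∠RPA = 110.8° gives PA at 99.0° from the x-axis; with |PA| = 15.7, A = (10.6, 9.66). ∠PAG = 87.2° gives AG at 6.20° from the x-axis; with |AG| = 14.4, G = (24.9, 11.2). Then |RG| = |G − R| = 24.7.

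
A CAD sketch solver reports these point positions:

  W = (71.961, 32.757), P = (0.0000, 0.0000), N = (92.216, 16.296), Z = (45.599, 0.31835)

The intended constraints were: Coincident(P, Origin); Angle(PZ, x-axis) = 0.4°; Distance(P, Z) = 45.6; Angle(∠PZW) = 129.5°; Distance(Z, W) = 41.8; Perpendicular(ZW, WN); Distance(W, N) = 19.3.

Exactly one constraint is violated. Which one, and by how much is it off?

Distance(W, N) = 19.3 — off by 6.80.

P = (0.00, 0.00) ✓; PZ at 0.4000° ✓; |PZ| = 45.60 ✓; ∠PZW = 129.5° ✓; |ZW| = 41.80 ✓; ∠(ZW, WN) = 90.00° ✓; |WN| = 26.10 ✗.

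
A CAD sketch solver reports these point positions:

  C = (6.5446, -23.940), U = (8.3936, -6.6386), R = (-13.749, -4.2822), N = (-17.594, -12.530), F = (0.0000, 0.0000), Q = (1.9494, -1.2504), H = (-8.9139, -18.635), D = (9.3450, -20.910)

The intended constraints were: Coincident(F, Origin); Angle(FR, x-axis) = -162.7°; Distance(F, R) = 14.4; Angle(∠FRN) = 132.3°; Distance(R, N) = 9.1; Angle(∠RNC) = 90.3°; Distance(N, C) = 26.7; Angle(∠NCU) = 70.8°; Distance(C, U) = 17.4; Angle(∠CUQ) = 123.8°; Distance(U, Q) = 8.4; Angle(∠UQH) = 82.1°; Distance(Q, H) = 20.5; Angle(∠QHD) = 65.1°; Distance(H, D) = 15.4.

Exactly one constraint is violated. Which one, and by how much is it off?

Distance(H, D) = 15.4 — off by 3.00.

F = (0.00, 0.00) ✓; FR at -162.7° ✓; |FR| = 14.40 ✓; ∠FRN = 132.3° ✓; |RN| = 9.100 ✓; ∠RNC = 90.31° ✓; |NC| = 26.70 ✓; ∠NCU = 70.80° ✓; |CU| = 17.40 ✓; ∠CUQ = 123.8° ✓; |UQ| = 8.400 ✓; ∠UQH = 82.10° ✓; |QH| = 20.50 ✓; ∠QHD = 65.10° ✓; |HD| = 18.40 ✗.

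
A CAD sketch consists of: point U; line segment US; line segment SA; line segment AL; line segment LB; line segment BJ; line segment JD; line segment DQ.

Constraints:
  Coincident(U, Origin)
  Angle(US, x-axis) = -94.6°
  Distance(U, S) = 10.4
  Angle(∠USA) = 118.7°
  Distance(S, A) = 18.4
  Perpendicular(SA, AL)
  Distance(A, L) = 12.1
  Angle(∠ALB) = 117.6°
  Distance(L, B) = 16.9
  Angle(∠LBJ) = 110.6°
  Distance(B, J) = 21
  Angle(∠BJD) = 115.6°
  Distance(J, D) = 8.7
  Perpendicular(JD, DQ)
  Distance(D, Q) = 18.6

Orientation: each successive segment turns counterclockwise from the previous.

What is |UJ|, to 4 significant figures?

7.909

∠ALB = 117.6° gives LB at 119.1° from the x-axis; with |LB| = 16.9, B = (12.97, 4.411). ∠LBJ = 110.6° gives BJ at -171.5° from the x-axis; with |BJ| = 21.0, J = (-7.800, 1.308). Then |UJ| = |J − U| = 7.909.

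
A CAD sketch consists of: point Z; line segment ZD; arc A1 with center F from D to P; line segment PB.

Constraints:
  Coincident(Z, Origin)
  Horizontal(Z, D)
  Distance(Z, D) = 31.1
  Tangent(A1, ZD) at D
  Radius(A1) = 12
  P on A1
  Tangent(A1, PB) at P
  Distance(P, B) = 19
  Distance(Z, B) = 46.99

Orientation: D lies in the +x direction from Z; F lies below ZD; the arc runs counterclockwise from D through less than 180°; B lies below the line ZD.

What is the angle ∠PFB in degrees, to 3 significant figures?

57.7°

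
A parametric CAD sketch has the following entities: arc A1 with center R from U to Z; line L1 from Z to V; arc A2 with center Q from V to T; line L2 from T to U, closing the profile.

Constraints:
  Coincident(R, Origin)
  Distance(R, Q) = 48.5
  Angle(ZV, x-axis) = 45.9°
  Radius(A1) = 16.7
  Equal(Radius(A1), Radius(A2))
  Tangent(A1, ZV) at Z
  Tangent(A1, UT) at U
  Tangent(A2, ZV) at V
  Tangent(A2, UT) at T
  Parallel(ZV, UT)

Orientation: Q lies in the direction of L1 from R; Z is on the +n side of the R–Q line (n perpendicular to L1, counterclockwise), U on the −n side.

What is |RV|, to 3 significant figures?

51.3

Tangency of A1 to both parallel lines with radius 16.7 puts Z and U at R ± 16.7·n: Z = (-12.0, 11.6), U = (12.0, -11.6). Equal radii place V and T the same way about Q: V = Q + 16.7·n = (21.8, 46.5), T = Q − 16.7·n = (45.7, 23.2). Then |RV| = |V − R| = 51.3.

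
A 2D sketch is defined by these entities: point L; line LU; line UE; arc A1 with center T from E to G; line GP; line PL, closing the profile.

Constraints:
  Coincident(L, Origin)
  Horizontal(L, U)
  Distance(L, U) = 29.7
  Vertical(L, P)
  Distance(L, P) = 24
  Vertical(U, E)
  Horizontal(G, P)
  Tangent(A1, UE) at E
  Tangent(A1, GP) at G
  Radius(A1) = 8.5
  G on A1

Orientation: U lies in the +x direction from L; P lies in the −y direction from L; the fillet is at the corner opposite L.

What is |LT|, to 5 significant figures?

26.262

LP is vertical with |LP| = 24.0 and P on the −y side, so P = (0.0000, -24.000). The virtual corner opposite L is at (29.700, -24.000). Tangency of A1 to UE means the radius TE is perpendicular to UE and A1 meets GP tangentially, so TG is at right angles to GP, with radius 8.5, so the center T sits 8.5 in from both sides at T = (21.200, -15.500). Then |LT| = |T − L| = 26.262.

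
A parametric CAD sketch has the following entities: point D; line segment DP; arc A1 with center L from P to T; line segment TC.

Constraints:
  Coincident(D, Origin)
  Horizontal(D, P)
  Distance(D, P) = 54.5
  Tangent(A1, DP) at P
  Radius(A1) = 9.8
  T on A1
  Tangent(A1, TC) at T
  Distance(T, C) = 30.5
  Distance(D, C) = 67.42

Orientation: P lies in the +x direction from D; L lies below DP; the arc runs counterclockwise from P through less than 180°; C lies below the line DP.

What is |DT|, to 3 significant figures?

46.7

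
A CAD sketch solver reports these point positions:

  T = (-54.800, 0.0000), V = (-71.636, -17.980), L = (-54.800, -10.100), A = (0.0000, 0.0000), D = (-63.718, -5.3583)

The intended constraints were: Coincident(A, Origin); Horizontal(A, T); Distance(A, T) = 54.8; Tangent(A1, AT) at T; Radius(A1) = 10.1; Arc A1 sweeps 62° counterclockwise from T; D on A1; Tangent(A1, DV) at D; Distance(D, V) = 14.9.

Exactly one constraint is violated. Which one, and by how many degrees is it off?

Tangent(A1, DV) at D — off by 4.10°.

A = (0.00, 0.00) ✓; A.y = 0.00, T.y = 0.00 ✓; |AT| = 54.80 ✓; ∠(LT, TA) = 90.00° ✓; |LT| = 10.10 ✓; bearing(L→D) − bearing(L→T) = 62.00° ✓; |LD| = 10.10 ✓; ∠(LD, DV) = 94.10° ✗; |DV| = 14.90 ✓.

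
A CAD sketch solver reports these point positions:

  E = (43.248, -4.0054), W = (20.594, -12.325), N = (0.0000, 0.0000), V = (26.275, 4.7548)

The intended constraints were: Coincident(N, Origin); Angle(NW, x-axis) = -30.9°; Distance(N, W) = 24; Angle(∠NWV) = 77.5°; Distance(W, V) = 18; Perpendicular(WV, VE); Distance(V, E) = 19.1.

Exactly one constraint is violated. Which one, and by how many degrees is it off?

Perpendicular(WV, VE) — off by 8.90°.

N = (0.00, 0.00) ✓; NW at -30.90° ✓; |NW| = 24.00 ✓; ∠NWV = 77.50° ✓; |WV| = 18.00 ✓; ∠(WV, VE) = 98.90° ✗; |VE| = 19.10 ✓.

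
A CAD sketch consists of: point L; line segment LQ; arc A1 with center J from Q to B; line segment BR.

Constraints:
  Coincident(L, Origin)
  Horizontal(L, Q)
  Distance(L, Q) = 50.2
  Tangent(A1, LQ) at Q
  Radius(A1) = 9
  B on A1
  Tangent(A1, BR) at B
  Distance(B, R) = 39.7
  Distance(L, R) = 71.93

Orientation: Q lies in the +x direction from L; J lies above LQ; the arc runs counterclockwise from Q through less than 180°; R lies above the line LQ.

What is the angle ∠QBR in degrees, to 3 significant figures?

130°

L is at the origin; L and Q share the same y with |LQ| = 50.2 and Q on the +x side, so Q = (50.2, 0.00). Tangency of A1 to LQ means the radius JQ is perpendicular to LQ, so J = Q + (0, 9) = (50.2, 9.00). Since JB ⟂ BR (tangency), |JR| = √(9.0² + 39.7²) = 40.7 regardless of where B sits on A1. So R lies on both circle(L, 71.93) and circle(J, 40.7); the above-LQ intersection is R = (52.0, 49.7). B is the foot of the tangent from R: B = (59.1, 10.6).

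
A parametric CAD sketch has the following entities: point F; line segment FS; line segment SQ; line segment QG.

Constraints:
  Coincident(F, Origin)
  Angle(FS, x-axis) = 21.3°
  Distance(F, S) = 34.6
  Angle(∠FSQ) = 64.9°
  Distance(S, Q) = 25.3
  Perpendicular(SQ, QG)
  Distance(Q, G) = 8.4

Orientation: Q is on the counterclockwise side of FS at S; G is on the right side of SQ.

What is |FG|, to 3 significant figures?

41.1

F is at the origin; FS runs at 21.3° with length 34.6, so S = 34.6·(cos 21.3°, sin 21.3°) = (32.2, 12.6). ∠FSQ = 64.9°, so SQ runs at 21.3° + (180° − 64.9°) = 136° from the x-axis; with |SQ| = 25.3, Q = S + 25.3·(cos 136°, sin 136°) = (13.9, 30.0). SQ is perpendicular to QG; with |QG| = 8.4 on the right of SQ, G = Q + 8.4·(0.690, 0.724) = (19.7, 36.1). Then |FG| = |G − F| = 41.1.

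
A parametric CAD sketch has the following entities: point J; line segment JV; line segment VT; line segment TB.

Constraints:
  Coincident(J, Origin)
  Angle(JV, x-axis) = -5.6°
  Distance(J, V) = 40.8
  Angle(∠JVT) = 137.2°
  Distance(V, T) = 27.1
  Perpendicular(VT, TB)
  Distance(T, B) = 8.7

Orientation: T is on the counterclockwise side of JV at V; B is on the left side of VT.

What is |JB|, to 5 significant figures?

60.124

∠JVT = 137.2°, so VT runs at -5.6° + (180° − 137.2°) = 37.200° from the x-axis; with |VT| = 27.1, T = V + 27.1·(cos 37.200°, sin 37.200°) = (62.191, 12.403). VT ⟂ TB; with |TB| = 8.7 on the left of VT, B = T + 8.7·(-0.60460, 0.79653) = (56.931, 19.333). Then |JB| = |B − J| = 60.124.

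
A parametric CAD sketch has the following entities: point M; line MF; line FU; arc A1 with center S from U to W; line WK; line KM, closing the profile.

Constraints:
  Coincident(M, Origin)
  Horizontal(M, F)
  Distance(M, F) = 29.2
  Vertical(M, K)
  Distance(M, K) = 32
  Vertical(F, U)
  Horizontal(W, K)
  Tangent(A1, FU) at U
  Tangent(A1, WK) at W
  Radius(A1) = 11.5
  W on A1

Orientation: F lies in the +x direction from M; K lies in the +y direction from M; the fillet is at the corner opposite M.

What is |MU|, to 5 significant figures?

35.678

M is at the origin; MF is horizontal with |MF| = 29.2 and F on the +x side, so F = (29.200, 0.0000). MK is vertical with |MK| = 32.0 and K on the +y side, so K = (0.0000, 32.000). The virtual corner opposite M is at (29.200, 32.000). Since A1 is tangent to FU there, SU ⟂ FU and tangency of A1 to WK means the radius SW is perpendicular to WK, with radius 11.5, so the center S sits 11.5 in from both sides at S = (17.700, 20.500). That places the tangent points at U = (29.200, 20.500) on FU and W = (17.700, 32.000) on WK. Then |MU| = |U − M| = 35.678.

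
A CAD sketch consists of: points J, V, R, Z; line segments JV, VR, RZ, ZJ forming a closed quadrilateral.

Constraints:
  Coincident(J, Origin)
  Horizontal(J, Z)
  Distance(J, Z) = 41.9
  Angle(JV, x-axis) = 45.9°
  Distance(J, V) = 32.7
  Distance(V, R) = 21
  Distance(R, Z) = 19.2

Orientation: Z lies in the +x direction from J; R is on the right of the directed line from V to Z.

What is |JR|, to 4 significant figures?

23.00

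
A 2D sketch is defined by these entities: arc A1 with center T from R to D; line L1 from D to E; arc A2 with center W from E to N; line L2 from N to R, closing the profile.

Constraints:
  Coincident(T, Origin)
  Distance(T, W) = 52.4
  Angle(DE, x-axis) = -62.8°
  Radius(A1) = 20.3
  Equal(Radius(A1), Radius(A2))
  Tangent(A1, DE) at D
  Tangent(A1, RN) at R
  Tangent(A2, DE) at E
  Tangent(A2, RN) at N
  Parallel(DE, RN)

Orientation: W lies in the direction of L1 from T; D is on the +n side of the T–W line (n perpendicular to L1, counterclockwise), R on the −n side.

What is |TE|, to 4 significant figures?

56.19

Tangency of A1 to both parallel lines with radius 20.3 puts D and R at T ± 20.3·n: D = (18.06, 9.279), R = (-18.06, -9.279). Equal radii place E and N the same way about W: E = W + 20.3·n = (42.01, -37.33), N = W − 20.3·n = (5.897, -55.88). Then |TE| = |E − T| = 56.19.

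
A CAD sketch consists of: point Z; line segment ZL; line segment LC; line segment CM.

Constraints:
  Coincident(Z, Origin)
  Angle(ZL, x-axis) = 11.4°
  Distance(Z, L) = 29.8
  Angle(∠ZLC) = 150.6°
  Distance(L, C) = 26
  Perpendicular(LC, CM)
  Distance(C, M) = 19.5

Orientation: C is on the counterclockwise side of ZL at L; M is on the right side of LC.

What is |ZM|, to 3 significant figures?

62.2

Z is at the origin; ZL runs at 11.4° with length 29.8, so L = 29.8·(cos 11.4°, sin 11.4°) = (29.2, 5.89). ∠ZLC = 150.6°, so LC runs at 11.4° + (180° − 150.6°) = 40.8° from the x-axis; with |LC| = 26.0, C = L + 26.0·(cos 40.8°, sin 40.8°) = (48.9, 22.9). The perpendicularity gives CM at right angles to LC; with |CM| = 19.5 on the right of LC, M = C + 19.5·(0.653, -0.757) = (61.6, 8.12). Then |ZM| = |M − Z| = 62.2.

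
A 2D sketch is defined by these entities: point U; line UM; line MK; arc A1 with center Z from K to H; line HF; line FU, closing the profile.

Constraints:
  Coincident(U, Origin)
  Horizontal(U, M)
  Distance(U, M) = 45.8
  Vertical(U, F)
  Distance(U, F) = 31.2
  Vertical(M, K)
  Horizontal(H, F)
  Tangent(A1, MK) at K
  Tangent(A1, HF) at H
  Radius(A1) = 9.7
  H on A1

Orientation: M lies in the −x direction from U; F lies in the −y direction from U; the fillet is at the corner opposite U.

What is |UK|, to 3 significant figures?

50.6

U is at the origin; UM is horizontal with |UM| = 45.8 and M on the −x side, so M = (-45.8, 0.00). UF is vertical with |UF| = 31.2 and F on the −y side, so F = (0.00, -31.2). The virtual corner opposite U is at (-45.8, -31.2). Since A1 is tangent to MK there, ZK ⟂ MK and tangency of A1 to HF means the radius ZH is perpendicular to HF, with radius 9.7, so the center Z sits 9.7 in from both sides at Z = (-36.1, -21.5). That places the tangent points at K = (-45.8, -21.5) on MK and H = (-36.1, -31.2) on HF. Then |UK| = |K − U| = 50.6.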